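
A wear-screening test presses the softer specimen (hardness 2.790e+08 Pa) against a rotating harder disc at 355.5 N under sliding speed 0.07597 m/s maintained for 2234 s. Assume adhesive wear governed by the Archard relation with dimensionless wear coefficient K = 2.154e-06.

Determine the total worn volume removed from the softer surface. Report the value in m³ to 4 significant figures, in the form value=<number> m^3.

value=4.658e-10 m^3

Intermediate values are displayed rounded. The computation holds exact precision; one final rounding to four significant figures.
The distance L = v·t = 0.07597 m/s × 2234 s = 169.7 m.
Restated in SI base units: W = 355.5 N, H = 2.790e+08 Pa, K = 2.154e-06.
By Archard's law, V = K·W·L/H = 2.154e-06 · 355.5 · 169.7 / 2.790e+08 = 4.658e-10 m³.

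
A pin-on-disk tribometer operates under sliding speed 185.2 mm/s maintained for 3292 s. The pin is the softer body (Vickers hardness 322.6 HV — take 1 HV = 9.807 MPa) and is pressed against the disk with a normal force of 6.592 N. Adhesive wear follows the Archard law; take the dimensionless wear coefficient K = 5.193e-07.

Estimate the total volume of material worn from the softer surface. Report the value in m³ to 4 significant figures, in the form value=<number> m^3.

value=6.597e-13 m^3

Each operation maintains full float precision; intermediates are printed rounded. Rounded just once to four significant figures.
Convert: Sliding speed v = 185.2 mm/s = 0.1852 m/s. Distance L = v·t = 0.1852 m/s × 3292 s = 609.7 m.
Convert: Hardness H = 322.6 HV × 9.807 MPa/HV = 3164 MPa = 3.164e+09 Pa.
In SI base units: W = 6.592 N, H = 3.164e+09 Pa, K = 5.193e-07.
Volume removed: V = K·W·L/H = 5.193e-07 · 6.592 · 609.7 / 3.164e+09 = 6.597e-13 m³.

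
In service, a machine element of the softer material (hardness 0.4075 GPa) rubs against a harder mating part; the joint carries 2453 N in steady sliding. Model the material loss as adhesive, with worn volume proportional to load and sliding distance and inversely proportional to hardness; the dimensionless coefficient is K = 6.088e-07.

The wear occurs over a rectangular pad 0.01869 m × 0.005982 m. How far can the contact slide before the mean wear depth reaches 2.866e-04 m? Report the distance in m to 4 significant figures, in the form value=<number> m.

Each operation runs at full float precision, and intermediate values are shown rounded, and one last rounding: 4 significant digits.
Convert: Hardness H = 0.4075 GPa = 4.075e+08 Pa.
Convert: Contact area A = 0.01869 m × 0.005982 m = 1.118e-04 m².
Working in SI base units: W = 2453 N, H = 4.075e+08 Pa, K = 6.088e-07.
Volume at the limit: V_lim = h_lim·A = 2.866e-04 · 1.118e-04 = 3.204e-08 m³.
Life L = V_lim·H/(K·W) = 3.204e-08 · 4.075e+08 / (6.088e-07 · 2453) = 8744 m.

value=8744 m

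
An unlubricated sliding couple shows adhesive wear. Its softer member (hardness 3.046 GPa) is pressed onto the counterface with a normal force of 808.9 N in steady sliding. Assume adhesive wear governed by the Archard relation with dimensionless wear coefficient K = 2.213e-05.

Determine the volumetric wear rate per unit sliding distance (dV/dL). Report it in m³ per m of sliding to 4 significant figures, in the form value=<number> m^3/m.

value=5.877e-12 m^3/m

The intermediates are displayed rounded; the computation keeps full float precision; rounded once at the end, at 4 significant digits.
Hardness H = 3.046 GPa = 3.046e+09 Pa.
In SI base units: W = 808.9 N, H = 3.046e+09 Pa, K = 2.213e-05.
Volumetric rate dV/dL = K·W/H (independent of L): 2.213e-05 · 808.9 / 3.046e+09 = 5.877e-12 m³/m.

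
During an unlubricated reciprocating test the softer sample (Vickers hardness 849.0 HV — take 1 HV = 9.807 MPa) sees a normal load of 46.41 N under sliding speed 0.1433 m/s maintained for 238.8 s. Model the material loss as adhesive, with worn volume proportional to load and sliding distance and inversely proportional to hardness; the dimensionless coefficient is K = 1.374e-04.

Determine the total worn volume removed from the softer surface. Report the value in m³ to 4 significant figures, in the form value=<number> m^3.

value=2.621e-11 m^3

Intermediates appear rounded; the algebra holds full float precision, and rounded once at the end to four significant digits.
Convert: Distance L = v·t = 0.1433 m/s × 238.8 s = 34.22 m.
Convert: Hardness H = 849.0 HV × 9.807 MPa/HV = 8326 MPa = 8.326e+09 Pa.
Expressed in SI base units: W = 46.41 N, H = 8.326e+09 Pa, K = 1.374e-04.
Archard volume V = K·W·L/H = 1.374e-04 · 46.41 · 34.22 / 8.326e+09 = 2.621e-11 m³.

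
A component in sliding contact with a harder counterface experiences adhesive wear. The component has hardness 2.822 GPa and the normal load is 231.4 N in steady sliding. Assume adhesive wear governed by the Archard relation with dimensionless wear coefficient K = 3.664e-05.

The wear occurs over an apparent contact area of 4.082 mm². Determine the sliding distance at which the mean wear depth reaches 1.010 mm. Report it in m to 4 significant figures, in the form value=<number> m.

value=1372 m

Shown intermediates are rounded, and every step maintains full float precision, and one last rounding: four significant figures.
Hardness H = 2.822 GPa = 2.822e+09 Pa.
Contact area A = 4.082 mm² = 4.082e-06 m².
Depth limit h_lim = 1.010 mm = 0.001010 m.
Collected in SI base units: W = 231.4 N, H = 2.822e+09 Pa, K = 3.664e-05.
Limit volume V_lim = h_lim·A = 0.001010 · 4.082e-06 = 4.123e-09 m³.
Life L = V_lim·H/(K·W) = 4.123e-09 · 2.822e+09 / (3.664e-05 · 231.4) = 1372 m.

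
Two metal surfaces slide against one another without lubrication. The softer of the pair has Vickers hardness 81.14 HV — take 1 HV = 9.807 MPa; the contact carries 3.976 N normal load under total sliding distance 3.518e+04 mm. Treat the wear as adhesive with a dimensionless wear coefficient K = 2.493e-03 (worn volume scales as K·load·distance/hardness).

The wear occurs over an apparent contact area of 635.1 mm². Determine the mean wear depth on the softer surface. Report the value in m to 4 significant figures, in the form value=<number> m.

value=6.900e-07 m

Intermediate values are displayed rounded, and the computation carries full float precision; a lone final rounding, at four significant figures.
Total distance L = 3.518e+04 mm = 35.18 m.
Hardness H = 81.14 HV × 9.807 MPa/HV = 795.7 MPa = 7.957e+08 Pa.
Contact area A = 635.1 mm² = 6.351e-04 m².
SI base units throughout: W = 3.976 N, H = 7.957e+08 Pa, K = 2.493e-03.
Apply Archard: V = K·W·L/H = 2.493e-03 · 3.976 · 35.18 / 7.957e+08 = 4.382e-10 m³.
Mean wear depth h = V/A = 4.382e-10 / 6.351e-04 = 6.900e-07 m.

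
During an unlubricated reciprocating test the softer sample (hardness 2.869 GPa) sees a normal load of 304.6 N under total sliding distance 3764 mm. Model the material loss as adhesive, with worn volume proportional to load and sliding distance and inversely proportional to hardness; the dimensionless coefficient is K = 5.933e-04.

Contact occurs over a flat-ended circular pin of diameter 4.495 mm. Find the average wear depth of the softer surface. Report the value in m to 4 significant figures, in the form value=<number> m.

All working math keeps exact precision, and shown intermediates are rounded; rounded once at the end to 4 significant digits.
Convert: Distance covered L = 3764 mm = 3.764 m.
Convert: Hardness H = 2.869 GPa = 2.869e+09 Pa.
Convert: Pin diameter d = 4.495 mm = 0.004495 m. Contact area A = π·d²/4 = π·(0.004495 m)²/4 = 1.587e-05 m².
In SI base units: W = 304.6 N, H = 2.869e+09 Pa, K = 5.933e-04.
The Archard volume V = K·W·L/H = 5.933e-04 · 304.6 · 3.764 / 2.869e+09 = 2.371e-10 m³.
Average depth h = V/A = 2.371e-10 / 1.587e-05 = 1.494e-05 m.

value=1.494e-05 m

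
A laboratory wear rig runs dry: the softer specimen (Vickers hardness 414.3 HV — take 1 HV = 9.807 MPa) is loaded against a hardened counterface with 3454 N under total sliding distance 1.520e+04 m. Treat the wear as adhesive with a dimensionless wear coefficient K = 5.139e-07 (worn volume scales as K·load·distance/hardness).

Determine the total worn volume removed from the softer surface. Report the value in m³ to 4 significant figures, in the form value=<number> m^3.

All working math runs at full precision. The intermediates are displayed rounded; a single final rounding to 4 significant figures.
Convert: Hardness H = 414.3 HV × 9.807 MPa/HV = 4063 MPa = 4.063e+09 Pa.
Collected in SI base units: W = 3454 N, H = 4.063e+09 Pa, K = 5.139e-07.
Worn volume V = K·W·L/H = 5.139e-07 · 3454 · 1.520e+04 / 4.063e+09 = 6.640e-09 m³.

value=6.640e-09 m^3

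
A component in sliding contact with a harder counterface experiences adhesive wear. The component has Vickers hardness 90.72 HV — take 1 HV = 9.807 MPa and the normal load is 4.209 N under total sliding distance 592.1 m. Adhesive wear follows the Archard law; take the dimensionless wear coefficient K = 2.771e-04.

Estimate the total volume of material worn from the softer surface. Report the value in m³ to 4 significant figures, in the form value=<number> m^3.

value=7.762e-10 m^3

All working math keeps exact precision; shown intermediates are rounded — one final rounding: 4 significant digits.
Hardness H = 90.72 HV × 9.807 MPa/HV = 889.7 MPa = 8.897e+08 Pa.
Restated in SI base units: W = 4.209 N, H = 8.897e+08 Pa, K = 2.771e-04.
Volume removed: V = K·W·L/H = 2.771e-04 · 4.209 · 592.1 / 8.897e+08 = 7.762e-10 m³.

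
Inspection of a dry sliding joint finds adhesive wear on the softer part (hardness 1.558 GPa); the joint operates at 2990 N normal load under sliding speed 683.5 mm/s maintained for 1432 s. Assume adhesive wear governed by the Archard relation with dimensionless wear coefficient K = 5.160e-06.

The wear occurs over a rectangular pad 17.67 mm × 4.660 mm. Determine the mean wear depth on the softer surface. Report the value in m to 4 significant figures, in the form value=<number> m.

The algebra carries full float precision. Shown intermediates are rounded; rounded once at the end to 4 significant figures.
Convert: Sliding speed v = 683.5 mm/s = 0.6835 m/s. Total distance L = v·t = 0.6835 m/s × 1432 s = 978.8 m.
Convert: Hardness H = 1.558 GPa = 1.558e+09 Pa.
Convert: Pad sides 17.67 mm × 4.660 mm = 0.01767 m × 0.004660 m. Contact area A = 0.01767 m × 0.004660 m = 8.234e-05 m².
Restated in SI base units: W = 2990 N, H = 1.558e+09 Pa, K = 5.160e-06.
Volume removed: V = K·W·L/H = 5.160e-06 · 2990 · 978.8 / 1.558e+09 = 9.692e-09 m³.
Average depth h = V/A = 9.692e-09 / 8.234e-05 = 1.177e-04 m.

value=1.177e-04 m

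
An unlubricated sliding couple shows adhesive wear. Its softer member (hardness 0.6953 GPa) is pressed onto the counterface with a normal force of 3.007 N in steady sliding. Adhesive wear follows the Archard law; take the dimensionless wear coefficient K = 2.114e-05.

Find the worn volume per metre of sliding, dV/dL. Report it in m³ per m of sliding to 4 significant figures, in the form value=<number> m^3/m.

Intermediates appear rounded; each operation holds full precision, and a single final rounding: four significant figures.
Hardness H = 0.6953 GPa = 6.953e+08 Pa.
Working in SI base units: W = 3.007 N, H = 6.953e+08 Pa, K = 2.114e-05.
Sliding wear rate dV/dL = K·W/H — distance-free: 2.114e-05 · 3.007 / 6.953e+08 = 9.143e-14 m³/m.

value=9.143e-14 m^3/m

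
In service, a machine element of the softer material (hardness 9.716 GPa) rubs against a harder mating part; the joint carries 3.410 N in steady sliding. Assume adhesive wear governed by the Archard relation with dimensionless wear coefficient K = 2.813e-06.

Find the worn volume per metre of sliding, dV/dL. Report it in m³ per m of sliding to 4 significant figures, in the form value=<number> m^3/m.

value=9.873e-16 m^3/m

The algebra holds full precision. Shown intermediates are rounded. Rounded once at the end, at four significant figures.
Convert: Hardness H = 9.716 GPa = 9.716e+09 Pa.
As SI base values: W = 3.410 N, H = 9.716e+09 Pa, K = 2.813e-06.
The wear rate dV/dL = K·W/H: 2.813e-06 · 3.410 / 9.716e+09 = 9.873e-16 m³/m.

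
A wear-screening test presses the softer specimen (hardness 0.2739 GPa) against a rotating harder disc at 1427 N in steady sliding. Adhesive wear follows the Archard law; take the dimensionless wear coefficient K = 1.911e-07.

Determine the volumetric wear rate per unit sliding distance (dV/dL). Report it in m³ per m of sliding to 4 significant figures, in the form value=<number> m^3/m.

value=9.956e-13 m^3/m

Intermediate values are displayed rounded. All arithmetic maintains full float precision — a lone final rounding to four significant digits.
Convert: Hardness H = 0.2739 GPa = 2.739e+08 Pa.
As SI base values: W = 1427 N, H = 2.739e+08 Pa, K = 1.911e-07.
The wear rate dV/dL = K·W/H: 1.911e-07 · 1427 / 2.739e+08 = 9.956e-13 m³/m.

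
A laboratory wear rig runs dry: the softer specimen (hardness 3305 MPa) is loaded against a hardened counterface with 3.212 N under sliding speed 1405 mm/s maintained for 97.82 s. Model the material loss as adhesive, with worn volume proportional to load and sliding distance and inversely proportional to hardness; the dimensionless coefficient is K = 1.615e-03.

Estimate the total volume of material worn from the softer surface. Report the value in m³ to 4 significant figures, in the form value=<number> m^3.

Shown intermediates are rounded — the algebra carries full precision; one last rounding, at four significant figures.
Sliding speed v = 1405 mm/s = 1.405 m/s. Distance covered L = v·t = 1.405 m/s × 97.82 s = 137.4 m.
Hardness H = 3305 MPa = 3.305e+09 Pa.
Working in SI base units: W = 3.212 N, H = 3.305e+09 Pa, K = 1.615e-03.
Volume removed: V = K·W·L/H = 1.615e-03 · 3.212 · 137.4 / 3.305e+09 = 2.157e-10 m³.

value=2.157e-10 m^3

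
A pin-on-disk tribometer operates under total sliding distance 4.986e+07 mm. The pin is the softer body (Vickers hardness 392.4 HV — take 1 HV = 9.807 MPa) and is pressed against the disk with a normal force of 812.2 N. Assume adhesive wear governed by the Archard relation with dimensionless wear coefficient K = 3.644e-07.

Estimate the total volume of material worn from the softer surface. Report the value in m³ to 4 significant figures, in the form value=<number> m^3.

Every step holds full float precision. Displayed values are rounded — a lone final rounding: 4 significant digits.
Convert: The distance L = 4.986e+07 mm = 4.986e+04 m.
Convert: Hardness H = 392.4 HV × 9.807 MPa/HV = 3848 MPa = 3.848e+09 Pa.
Collected in SI base units: W = 812.2 N, H = 3.848e+09 Pa, K = 3.644e-07.
The Archard volume V = K·W·L/H = 3.644e-07 · 812.2 · 4.986e+04 / 3.848e+09 = 3.835e-09 m³.

value=3.835e-09 m^3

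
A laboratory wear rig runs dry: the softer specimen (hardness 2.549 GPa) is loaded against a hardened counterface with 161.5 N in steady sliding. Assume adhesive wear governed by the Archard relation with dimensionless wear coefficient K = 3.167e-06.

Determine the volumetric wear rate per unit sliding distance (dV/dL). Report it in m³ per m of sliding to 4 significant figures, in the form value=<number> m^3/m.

Each operation holds full float precision; shown intermediates are rounded; a single final rounding: four significant figures.
Convert: Hardness H = 2.549 GPa = 2.549e+09 Pa.
Expressed in SI base units: W = 161.5 N, H = 2.549e+09 Pa, K = 3.167e-06.
Volumetric rate dV/dL = K·W/H (independent of L): 3.167e-06 · 161.5 / 2.549e+09 = 2.007e-13 m³/m.

value=2.007e-13 m^3/m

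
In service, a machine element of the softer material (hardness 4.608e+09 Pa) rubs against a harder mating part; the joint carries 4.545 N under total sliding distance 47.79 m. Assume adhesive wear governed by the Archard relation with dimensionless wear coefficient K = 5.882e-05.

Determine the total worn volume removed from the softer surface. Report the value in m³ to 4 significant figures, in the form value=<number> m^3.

value=2.773e-12 m^3

Each operation keeps full precision; intermediates are printed rounded. Rounded just once: four significant digits.
As SI base values: W = 4.545 N, H = 4.608e+09 Pa, K = 5.882e-05.
Archard volume V = K·W·L/H = 5.882e-05 · 4.545 · 47.79 / 4.608e+09 = 2.773e-12 m³.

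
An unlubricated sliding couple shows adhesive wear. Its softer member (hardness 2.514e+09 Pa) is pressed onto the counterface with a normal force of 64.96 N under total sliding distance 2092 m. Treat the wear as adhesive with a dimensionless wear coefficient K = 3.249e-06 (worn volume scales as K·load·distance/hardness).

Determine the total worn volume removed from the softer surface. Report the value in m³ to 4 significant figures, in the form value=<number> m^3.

Intermediates appear rounded. All working math holds full precision. Rounded once at the end, at 4 significant digits.
Restated in SI base units: W = 64.96 N, H = 2.514e+09 Pa, K = 3.249e-06.
Archard volume V = K·W·L/H = 3.249e-06 · 64.96 · 2092 / 2.514e+09 = 1.756e-10 m³.

value=1.756e-10 m^3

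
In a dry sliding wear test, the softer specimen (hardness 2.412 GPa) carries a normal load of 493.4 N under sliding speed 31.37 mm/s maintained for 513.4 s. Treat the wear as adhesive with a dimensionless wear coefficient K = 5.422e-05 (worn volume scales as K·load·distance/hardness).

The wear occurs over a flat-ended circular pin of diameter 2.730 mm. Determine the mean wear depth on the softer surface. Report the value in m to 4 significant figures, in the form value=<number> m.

value=3.052e-05 m

Quoted intermediates are rounded — the algebra holds full float precision. Rounded once at the end to four significant figures.
Convert: Sliding speed v = 31.37 mm/s = 0.03137 m/s. Total distance L = v·t = 0.03137 m/s × 513.4 s = 16.11 m.
Convert: Hardness H = 2.412 GPa = 2.412e+09 Pa.
Convert: Pin diameter d = 2.730 mm = 0.002730 m. Contact area A = π·d²/4 = π·(0.002730 m)²/4 = 5.853e-06 m².
In SI base units: W = 493.4 N, H = 2.412e+09 Pa, K = 5.422e-05.
Apply Archard: V = K·W·L/H = 5.422e-05 · 493.4 · 16.11 / 2.412e+09 = 1.786e-10 m³.
Depth h = V/A = 1.786e-10 / 5.853e-06 = 3.052e-05 m.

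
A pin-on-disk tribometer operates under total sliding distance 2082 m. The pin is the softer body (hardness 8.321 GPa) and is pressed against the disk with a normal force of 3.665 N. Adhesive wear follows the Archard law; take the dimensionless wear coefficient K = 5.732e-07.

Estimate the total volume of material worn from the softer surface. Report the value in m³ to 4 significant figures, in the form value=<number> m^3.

The intermediates are displayed rounded; the algebra runs at full float precision; one last rounding: 4 significant figures.
Hardness H = 8.321 GPa = 8.321e+09 Pa.
Working in SI base units: W = 3.665 N, H = 8.321e+09 Pa, K = 5.732e-07.
By Archard's law, V = K·W·L/H = 5.732e-07 · 3.665 · 2082 / 8.321e+09 = 5.256e-13 m³.

value=5.256e-13 m^3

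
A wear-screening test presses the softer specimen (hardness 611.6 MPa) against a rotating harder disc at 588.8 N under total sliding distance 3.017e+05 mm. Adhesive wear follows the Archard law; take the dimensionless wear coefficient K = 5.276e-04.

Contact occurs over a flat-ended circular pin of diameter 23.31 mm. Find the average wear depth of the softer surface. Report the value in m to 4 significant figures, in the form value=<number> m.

value=3.591e-04 m

Intermediate values are displayed rounded — the computation runs at full precision, and one final rounding to four significant digits.
Convert: Distance covered L = 3.017e+05 mm = 301.7 m.
Convert: Hardness H = 611.6 MPa = 6.116e+08 Pa.
Convert: Pin diameter d = 23.31 mm = 0.02331 m. Contact area A = π·d²/4 = π·(0.02331 m)²/4 = 4.268e-04 m².
In SI base units, W = 588.8 N, H = 6.116e+08 Pa, K = 5.276e-04.
Volume removed: V = K·W·L/H = 5.276e-04 · 588.8 · 301.7 / 6.116e+08 = 1.532e-07 m³.
Mean wear depth h = V/A = 1.532e-07 / 4.268e-04 = 3.591e-04 m.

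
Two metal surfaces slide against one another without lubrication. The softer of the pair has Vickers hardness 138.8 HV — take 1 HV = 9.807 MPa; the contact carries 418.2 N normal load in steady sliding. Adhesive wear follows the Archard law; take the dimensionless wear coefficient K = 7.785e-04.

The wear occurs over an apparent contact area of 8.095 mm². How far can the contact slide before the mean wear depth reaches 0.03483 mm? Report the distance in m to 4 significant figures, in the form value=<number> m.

Intermediate values are printed rounded — every step maintains full float precision, and rounded once at the end, at 4 significant figures.
Convert: Hardness H = 138.8 HV × 9.807 MPa/HV = 1361 MPa = 1.361e+09 Pa.
Convert: Contact area A = 8.095 mm² = 8.095e-06 m².
Convert: Depth limit h_lim = 0.03483 mm = 3.483e-05 m.
As SI base values: W = 418.2 N, H = 1.361e+09 Pa, K = 7.785e-04.
Volume at the limit: V_lim = h_lim·A = 3.483e-05 · 8.095e-06 = 2.819e-10 m³.
Sliding life L = V_lim·H/(K·W) = 2.819e-10 · 1.361e+09 / (7.785e-04 · 418.2) = 1.179 m.

value=1.179 m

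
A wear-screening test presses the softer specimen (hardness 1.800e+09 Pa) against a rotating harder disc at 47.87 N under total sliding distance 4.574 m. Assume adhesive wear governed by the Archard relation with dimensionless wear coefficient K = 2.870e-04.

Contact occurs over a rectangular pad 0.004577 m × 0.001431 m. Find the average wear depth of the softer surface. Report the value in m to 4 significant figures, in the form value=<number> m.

value=5.330e-06 m

The algebra carries exact precision. Shown intermediates are rounded — rounded once at the end: four significant figures.
Contact area A = 0.004577 m × 0.001431 m = 6.550e-06 m².
As SI base values: W = 47.87 N, H = 1.800e+09 Pa, K = 2.870e-04.
Volume removed: V = K·W·L/H = 2.870e-04 · 47.87 · 4.574 / 1.800e+09 = 3.491e-11 m³.
Depth of wear h = V/A = 3.491e-11 / 6.550e-06 = 5.330e-06 m.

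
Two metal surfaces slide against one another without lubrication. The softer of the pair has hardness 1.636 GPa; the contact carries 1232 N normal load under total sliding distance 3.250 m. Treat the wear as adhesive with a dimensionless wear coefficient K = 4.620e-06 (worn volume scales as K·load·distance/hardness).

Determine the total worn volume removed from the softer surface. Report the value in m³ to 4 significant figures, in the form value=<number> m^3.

value=1.131e-11 m^3

All working math holds exact precision. Shown intermediates are rounded, and one final rounding to four significant figures.
Hardness H = 1.636 GPa = 1.636e+09 Pa.
Restated in SI base units: W = 1232 N, H = 1.636e+09 Pa, K = 4.620e-06.
The Archard volume V = K·W·L/H = 4.620e-06 · 1232 · 3.250 / 1.636e+09 = 1.131e-11 m³.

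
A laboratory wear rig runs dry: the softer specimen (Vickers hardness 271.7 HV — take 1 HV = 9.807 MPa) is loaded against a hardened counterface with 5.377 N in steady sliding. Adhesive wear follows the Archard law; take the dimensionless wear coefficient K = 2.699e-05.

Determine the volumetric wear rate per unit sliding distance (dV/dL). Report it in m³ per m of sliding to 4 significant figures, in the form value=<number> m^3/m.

value=5.446e-14 m^3/m

Quoted intermediates are rounded — every step keeps full precision, and a lone final rounding: four significant figures.
Hardness H = 271.7 HV × 9.807 MPa/HV = 2665 MPa = 2.665e+09 Pa.
In SI base units, W = 5.377 N, H = 2.665e+09 Pa, K = 2.699e-05.
The wear rate dV/dL = K·W/H (no L dependence): 2.699e-05 · 5.377 / 2.665e+09 = 5.446e-14 m³/m.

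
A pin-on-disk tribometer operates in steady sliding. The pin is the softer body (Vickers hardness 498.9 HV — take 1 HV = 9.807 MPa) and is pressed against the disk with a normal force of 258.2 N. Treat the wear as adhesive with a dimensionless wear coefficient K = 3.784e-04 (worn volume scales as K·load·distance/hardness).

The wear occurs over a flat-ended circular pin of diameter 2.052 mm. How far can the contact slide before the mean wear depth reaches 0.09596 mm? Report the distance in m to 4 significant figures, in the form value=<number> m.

value=15.89 m

The algebra maintains full float precision; the intermediates are shown rounded, and a single final rounding to 4 significant figures.
Hardness H = 498.9 HV × 9.807 MPa/HV = 4893 MPa = 4.893e+09 Pa.
Pin diameter d = 2.052 mm = 0.002052 m. Contact area A = π·d²/4 = π·(0.002052 m)²/4 = 3.307e-06 m².
Depth limit h_lim = 0.09596 mm = 9.596e-05 m.
As SI base values: W = 258.2 N, H = 4.893e+09 Pa, K = 3.784e-04.
At the depth limit, V_lim = h_lim·A = 9.596e-05 · 3.307e-06 = 3.173e-10 m³.
Inverting, life L = V_lim·H/(K·W) = 3.173e-10 · 4.893e+09 / (3.784e-04 · 258.2) = 15.89 m.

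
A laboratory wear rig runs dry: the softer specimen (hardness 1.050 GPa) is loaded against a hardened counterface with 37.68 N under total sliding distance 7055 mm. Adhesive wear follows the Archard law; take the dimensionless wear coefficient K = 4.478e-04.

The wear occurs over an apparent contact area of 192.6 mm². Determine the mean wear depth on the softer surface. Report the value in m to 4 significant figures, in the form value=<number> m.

value=5.886e-07 m

The computation holds full float precision — intermediate values are shown rounded; rounded once at the end: 4 significant digits.
Sliding distance L = 7055 mm = 7.055 m.
Hardness H = 1.050 GPa = 1.050e+09 Pa.
Contact area A = 192.6 mm² = 1.926e-04 m².
In SI base units, W = 37.68 N, H = 1.050e+09 Pa, K = 4.478e-04.
Archard relation: V = K·W·L/H = 4.478e-04 · 37.68 · 7.055 / 1.050e+09 = 1.134e-10 m³.
Mean depth h = V/A = 1.134e-10 / 1.926e-04 = 5.886e-07 m.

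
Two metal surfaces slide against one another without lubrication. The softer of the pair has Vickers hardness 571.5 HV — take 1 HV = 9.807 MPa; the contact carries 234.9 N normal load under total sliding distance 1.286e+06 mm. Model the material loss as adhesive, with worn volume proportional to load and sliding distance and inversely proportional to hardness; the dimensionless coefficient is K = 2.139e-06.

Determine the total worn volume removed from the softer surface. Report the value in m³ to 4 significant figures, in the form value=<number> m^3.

Each operation keeps exact precision. Intermediates are displayed rounded; one final rounding, at 4 significant figures.
The distance L = 1.286e+06 mm = 1286 m.
Hardness H = 571.5 HV × 9.807 MPa/HV = 5605 MPa = 5.605e+09 Pa.
As SI base values: W = 234.9 N, H = 5.605e+09 Pa, K = 2.139e-06.
Wear volume V = K·W·L/H = 2.139e-06 · 234.9 · 1286 / 5.605e+09 = 1.153e-10 m³.

value=1.153e-10 m^3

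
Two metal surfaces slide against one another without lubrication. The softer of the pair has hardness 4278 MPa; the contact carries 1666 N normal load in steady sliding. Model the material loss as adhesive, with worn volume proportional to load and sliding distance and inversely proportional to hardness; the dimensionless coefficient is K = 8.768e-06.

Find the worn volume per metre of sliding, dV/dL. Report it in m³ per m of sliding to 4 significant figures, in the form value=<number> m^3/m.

value=3.415e-12 m^3/m

All working math carries full precision. Intermediate values are shown rounded; rounded once at the end, at 4 significant digits.
Convert: Hardness H = 4278 MPa = 4.278e+09 Pa.
SI base units throughout: W = 1666 N, H = 4.278e+09 Pa, K = 8.768e-06.
The wear rate dV/dL = K·W/H, so: 8.768e-06 · 1666 / 4.278e+09 = 3.415e-12 m³/m.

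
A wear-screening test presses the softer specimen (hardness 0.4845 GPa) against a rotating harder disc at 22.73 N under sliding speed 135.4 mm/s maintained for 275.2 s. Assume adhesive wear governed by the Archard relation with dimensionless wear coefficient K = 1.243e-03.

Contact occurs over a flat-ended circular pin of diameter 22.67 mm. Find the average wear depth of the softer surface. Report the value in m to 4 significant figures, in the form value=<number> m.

value=5.383e-06 m

Each operation maintains full float precision — the intermediates are printed rounded, and one last rounding: four significant digits.
Convert: Sliding speed v = 135.4 mm/s = 0.1354 m/s. Distance L = v·t = 0.1354 m/s × 275.2 s = 37.26 m.
Convert: Hardness H = 0.4845 GPa = 4.845e+08 Pa.
Convert: Pin diameter d = 22.67 mm = 0.02267 m. Contact area A = π·d²/4 = π·(0.02267 m)²/4 = 4.036e-04 m².
Expressed in SI base units: W = 22.73 N, H = 4.845e+08 Pa, K = 1.243e-03.
Apply Archard: V = K·W·L/H = 1.243e-03 · 22.73 · 37.26 / 4.845e+08 = 2.173e-09 m³.
Depth h = V/A = 2.173e-09 / 4.036e-04 = 5.383e-06 m.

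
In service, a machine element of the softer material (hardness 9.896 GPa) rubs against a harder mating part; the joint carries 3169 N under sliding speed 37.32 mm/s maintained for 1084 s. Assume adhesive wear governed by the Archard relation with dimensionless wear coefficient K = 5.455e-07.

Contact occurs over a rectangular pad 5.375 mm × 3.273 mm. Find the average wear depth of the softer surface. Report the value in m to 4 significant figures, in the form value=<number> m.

All working math keeps exact precision. The intermediates are shown rounded, and rounded just once, at 4 significant figures.
Sliding speed v = 37.32 mm/s = 0.03732 m/s. Distance L = v·t = 0.03732 m/s × 1084 s = 40.45 m.
Hardness H = 9.896 GPa = 9.896e+09 Pa.
Pad sides 5.375 mm × 3.273 mm = 0.005375 m × 0.003273 m. Contact area A = 0.005375 m × 0.003273 m = 1.759e-05 m².
As SI base values: W = 3169 N, H = 9.896e+09 Pa, K = 5.455e-07.
Archard volume V = K·W·L/H = 5.455e-07 · 3169 · 40.45 / 9.896e+09 = 7.067e-12 m³.
Mean wear depth h = V/A = 7.067e-12 / 1.759e-05 = 4.017e-07 m.

value=4.017e-07 m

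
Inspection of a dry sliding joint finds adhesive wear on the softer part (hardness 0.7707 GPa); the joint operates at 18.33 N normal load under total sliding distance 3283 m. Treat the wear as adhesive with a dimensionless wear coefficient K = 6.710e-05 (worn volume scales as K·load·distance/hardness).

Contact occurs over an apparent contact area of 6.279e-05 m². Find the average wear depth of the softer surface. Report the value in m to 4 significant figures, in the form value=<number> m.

value=8.344e-05 m

All working math carries full float precision, and the intermediates are shown rounded, and rounded just once, at four significant digits.
Hardness H = 0.7707 GPa = 7.707e+08 Pa.
Working in SI base units: W = 18.33 N, H = 7.707e+08 Pa, K = 6.710e-05.
Wear volume V = K·W·L/H = 6.710e-05 · 18.33 · 3283 / 7.707e+08 = 5.239e-09 m³.
Mean depth h = V/A = 5.239e-09 / 6.279e-05 = 8.344e-05 m.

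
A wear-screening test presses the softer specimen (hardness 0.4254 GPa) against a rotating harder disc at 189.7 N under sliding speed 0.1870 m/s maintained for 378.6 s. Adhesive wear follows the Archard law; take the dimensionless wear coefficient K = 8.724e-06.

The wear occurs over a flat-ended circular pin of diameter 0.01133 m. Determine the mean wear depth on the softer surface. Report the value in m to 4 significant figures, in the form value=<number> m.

All working math carries exact precision, and shown intermediates are rounded. Rounded once at the end to 4 significant figures.
Convert: Total distance L = v·t = 0.1870 m/s × 378.6 s = 70.80 m.
Convert: Hardness H = 0.4254 GPa = 4.254e+08 Pa.
Convert: Contact area A = π·d²/4 = π·(0.01133 m)²/4 = 1.008e-04 m².
Expressed in SI base units: W = 189.7 N, H = 4.254e+08 Pa, K = 8.724e-06.
Archard volume V = K·W·L/H = 8.724e-06 · 189.7 · 70.80 / 4.254e+08 = 2.754e-10 m³.
Wear depth h = V/A = 2.754e-10 / 1.008e-04 = 2.732e-06 m.

value=2.732e-06 m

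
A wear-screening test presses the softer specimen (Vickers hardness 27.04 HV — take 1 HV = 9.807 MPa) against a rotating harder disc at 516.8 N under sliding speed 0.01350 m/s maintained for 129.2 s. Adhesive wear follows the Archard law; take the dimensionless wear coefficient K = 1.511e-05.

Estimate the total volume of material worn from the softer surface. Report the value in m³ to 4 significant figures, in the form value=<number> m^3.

value=5.136e-11 m^3

The algebra runs at full float precision, and intermediates are shown rounded. Rounded just once, at 4 significant digits.
Convert: Distance covered L = v·t = 0.01350 m/s × 129.2 s = 1.744 m.
Convert: Hardness H = 27.04 HV × 9.807 MPa/HV = 265.2 MPa = 2.652e+08 Pa.
Expressed in SI base units: W = 516.8 N, H = 2.652e+08 Pa, K = 1.511e-05.
Worn volume V = K·W·L/H = 1.511e-05 · 516.8 · 1.744 / 2.652e+08 = 5.136e-11 m³.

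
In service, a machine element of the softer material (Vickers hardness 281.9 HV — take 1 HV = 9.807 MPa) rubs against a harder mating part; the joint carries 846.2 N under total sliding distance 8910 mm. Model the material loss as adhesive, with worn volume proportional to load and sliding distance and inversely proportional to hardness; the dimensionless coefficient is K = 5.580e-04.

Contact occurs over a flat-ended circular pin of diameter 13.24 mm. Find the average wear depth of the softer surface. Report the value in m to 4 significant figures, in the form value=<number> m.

value=1.105e-05 m

Intermediate values are shown rounded; all arithmetic maintains full precision — one final rounding, at 4 significant figures.
Convert: The distance L = 8910 mm = 8.910 m.
Convert: Hardness H = 281.9 HV × 9.807 MPa/HV = 2765 MPa = 2.765e+09 Pa.
Convert: Pin diameter d = 13.24 mm = 0.01324 m. Contact area A = π·d²/4 = π·(0.01324 m)²/4 = 1.377e-04 m².
Restated in SI base units: W = 846.2 N, H = 2.765e+09 Pa, K = 5.580e-04.
Wear volume V = K·W·L/H = 5.580e-04 · 846.2 · 8.910 / 2.765e+09 = 1.522e-09 m³.
Mean depth h = V/A = 1.522e-09 / 1.377e-04 = 1.105e-05 m.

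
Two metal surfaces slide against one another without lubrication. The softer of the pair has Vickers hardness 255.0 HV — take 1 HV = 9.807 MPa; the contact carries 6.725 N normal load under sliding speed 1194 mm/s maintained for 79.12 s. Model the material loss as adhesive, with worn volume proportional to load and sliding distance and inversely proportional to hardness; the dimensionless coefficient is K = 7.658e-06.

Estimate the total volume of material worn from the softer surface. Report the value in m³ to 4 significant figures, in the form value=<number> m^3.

All arithmetic runs at full precision — the intermediates are shown rounded, and rounded just once to four significant digits.
Sliding speed v = 1194 mm/s = 1.194 m/s. The distance L = v·t = 1.194 m/s × 79.12 s = 94.47 m.
Hardness H = 255.0 HV × 9.807 MPa/HV = 2501 MPa = 2.501e+09 Pa.
Working in SI base units: W = 6.725 N, H = 2.501e+09 Pa, K = 7.658e-06.
The Archard volume V = K·W·L/H = 7.658e-06 · 6.725 · 94.47 / 2.501e+09 = 1.945e-12 m³.

value=1.945e-12 m^3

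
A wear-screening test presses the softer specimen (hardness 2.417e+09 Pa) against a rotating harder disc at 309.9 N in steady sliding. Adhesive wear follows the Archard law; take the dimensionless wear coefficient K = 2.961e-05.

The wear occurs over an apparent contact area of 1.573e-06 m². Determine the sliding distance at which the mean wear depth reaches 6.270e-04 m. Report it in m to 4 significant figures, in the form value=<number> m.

The algebra carries full float precision; printed values are rounded. Rounded just once, at 4 significant figures.
As SI base values: W = 309.9 N, H = 2.417e+09 Pa, K = 2.961e-05.
Wearable volume V_lim = h_lim·A = 6.270e-04 · 1.573e-06 = 9.863e-10 m³.
Thus life L = V_lim·H/(K·W) = 9.863e-10 · 2.417e+09 / (2.961e-05 · 309.9) = 259.8 m.

value=259.8 m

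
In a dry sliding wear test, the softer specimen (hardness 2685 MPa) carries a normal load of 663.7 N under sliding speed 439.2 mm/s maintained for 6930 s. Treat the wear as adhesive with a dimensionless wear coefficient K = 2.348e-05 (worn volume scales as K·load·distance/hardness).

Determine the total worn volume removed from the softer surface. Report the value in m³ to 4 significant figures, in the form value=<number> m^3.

Every step runs at full float precision; the intermediates appear rounded — rounded just once to four significant figures.
Convert: Sliding speed v = 439.2 mm/s = 0.4392 m/s. Path length L = v·t = 0.4392 m/s × 6930 s = 3044 m.
Convert: Hardness H = 2685 MPa = 2.685e+09 Pa.
In SI base units: W = 663.7 N, H = 2.685e+09 Pa, K = 2.348e-05.
Archard relation: V = K·W·L/H = 2.348e-05 · 663.7 · 3044 / 2.685e+09 = 1.767e-08 m³.

value=1.767e-08 m^3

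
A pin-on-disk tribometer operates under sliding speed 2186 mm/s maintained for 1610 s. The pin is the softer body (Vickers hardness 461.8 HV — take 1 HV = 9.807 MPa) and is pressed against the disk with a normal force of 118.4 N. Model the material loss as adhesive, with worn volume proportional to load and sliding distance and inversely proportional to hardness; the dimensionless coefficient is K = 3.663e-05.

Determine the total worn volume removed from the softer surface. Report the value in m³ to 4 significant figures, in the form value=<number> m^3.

value=3.370e-09 m^3

Intermediates are displayed rounded. Each operation carries full float precision; a lone final rounding to 4 significant figures.
Convert: Sliding speed v = 2186 mm/s = 2.186 m/s. The distance L = v·t = 2.186 m/s × 1610 s = 3519 m.
Convert: Hardness H = 461.8 HV × 9.807 MPa/HV = 4529 MPa = 4.529e+09 Pa.
In SI base units: W = 118.4 N, H = 4.529e+09 Pa, K = 3.663e-05.
Volume removed: V = K·W·L/H = 3.663e-05 · 118.4 · 3519 / 4.529e+09 = 3.370e-09 m³.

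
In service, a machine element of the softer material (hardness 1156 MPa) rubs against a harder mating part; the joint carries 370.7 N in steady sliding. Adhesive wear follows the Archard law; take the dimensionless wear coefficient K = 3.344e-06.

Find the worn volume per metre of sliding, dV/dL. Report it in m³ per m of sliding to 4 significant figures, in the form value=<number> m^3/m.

value=1.072e-12 m^3/m

All working math keeps full float precision, and the intermediates are printed rounded. Rounded once at the end to four significant figures.
Hardness H = 1156 MPa = 1.156e+09 Pa.
In SI base units: W = 370.7 N, H = 1.156e+09 Pa, K = 3.344e-06.
Sliding wear rate dV/dL = K·W/H (no L dependence): 3.344e-06 · 370.7 / 1.156e+09 = 1.072e-12 m³/m.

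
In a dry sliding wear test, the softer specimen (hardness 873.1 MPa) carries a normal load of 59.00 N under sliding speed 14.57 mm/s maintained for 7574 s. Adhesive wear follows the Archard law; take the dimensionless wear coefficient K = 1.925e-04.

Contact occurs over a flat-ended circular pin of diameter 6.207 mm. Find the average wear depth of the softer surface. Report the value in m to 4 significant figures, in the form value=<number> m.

The algebra maintains full precision, and the intermediates are printed rounded — a lone final rounding: 4 significant figures.
Sliding speed v = 14.57 mm/s = 0.01457 m/s. The distance L = v·t = 0.01457 m/s × 7574 s = 110.4 m.
Hardness H = 873.1 MPa = 8.731e+08 Pa.
Pin diameter d = 6.207 mm = 0.006207 m. Contact area A = π·d²/4 = π·(0.006207 m)²/4 = 3.026e-05 m².
In SI base units, W = 59.00 N, H = 8.731e+08 Pa, K = 1.925e-04.
Volume removed: V = K·W·L/H = 1.925e-04 · 59.00 · 110.4 / 8.731e+08 = 1.436e-09 m³.
Depth of wear h = V/A = 1.436e-09 / 3.026e-05 = 4.744e-05 m.

value=4.744e-05 m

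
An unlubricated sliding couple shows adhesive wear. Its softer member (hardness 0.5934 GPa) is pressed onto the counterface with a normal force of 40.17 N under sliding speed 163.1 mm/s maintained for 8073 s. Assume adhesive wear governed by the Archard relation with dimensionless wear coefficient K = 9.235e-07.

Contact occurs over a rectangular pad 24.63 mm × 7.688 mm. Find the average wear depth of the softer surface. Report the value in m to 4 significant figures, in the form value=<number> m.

Every step holds full float precision, and the intermediates are printed rounded — one final rounding, at 4 significant figures.
Sliding speed v = 163.1 mm/s = 0.1631 m/s. Path length L = v·t = 0.1631 m/s × 8073 s = 1317 m.
Hardness H = 0.5934 GPa = 5.934e+08 Pa.
Pad sides 24.63 mm × 7.688 mm = 0.02463 m × 0.007688 m. Contact area A = 0.02463 m × 0.007688 m = 1.894e-04 m².
As SI base values: W = 40.17 N, H = 5.934e+08 Pa, K = 9.235e-07.
Archard relation: V = K·W·L/H = 9.235e-07 · 40.17 · 1317 / 5.934e+08 = 8.232e-11 m³.
Mean wear depth h = V/A = 8.232e-11 / 1.894e-04 = 4.347e-07 m.

value=4.347e-07 m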